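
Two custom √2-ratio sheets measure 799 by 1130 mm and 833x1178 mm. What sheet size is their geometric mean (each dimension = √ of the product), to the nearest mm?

Short side: √(799 · 833) = √665567 ≈ 815.8 → 816 mm
Long side: √(1130 · 1178) = √1331140 ≈ 1153.8 → 1154 mm

816 × 1154 mm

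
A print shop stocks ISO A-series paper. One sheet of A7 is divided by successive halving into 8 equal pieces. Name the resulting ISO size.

A10

8 = 2^3, so 3 halving steps.
A7 → A8 → … → A10 after 3 steps.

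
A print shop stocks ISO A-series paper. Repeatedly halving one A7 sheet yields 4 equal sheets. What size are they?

4 = 2^2, so 2 halving steps.
A7 → A8 → … → A9 after 2 steps.

A9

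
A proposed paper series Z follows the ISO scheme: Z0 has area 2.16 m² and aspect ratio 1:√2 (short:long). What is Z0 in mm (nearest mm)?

1236 × 1748 mm

Let the short side be w mm. Then w · w√2 = 2.16 m² = 2,160,000 mm².
w² = 2,160,000/√2, so w ≈ 1235.9 mm; long side = w√2 ≈ 1747.8 mm.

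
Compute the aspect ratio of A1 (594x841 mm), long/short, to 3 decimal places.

841 / 594 = 1.416
ISO 216 targets √2 ≈ 1.414; the +0.002 deviation is from mm rounding.

1.416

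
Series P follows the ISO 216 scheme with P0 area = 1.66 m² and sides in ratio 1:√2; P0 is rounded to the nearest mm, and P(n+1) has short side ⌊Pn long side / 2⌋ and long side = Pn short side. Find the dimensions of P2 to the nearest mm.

Let P0's short side be w mm. w · w√2 = 1.66 m² = 1,660,000 mm², so w ≈ 1083.4 mm and w√2 ≈ 1532.2 mm → P0 = 1083 × 1532 mm.
P1: ⌊1532/2⌋ × 1083 = 766 × 1083 mm
P2: ⌊1083/2⌋ × 766 = 541 × 766 mm

541 × 766 mm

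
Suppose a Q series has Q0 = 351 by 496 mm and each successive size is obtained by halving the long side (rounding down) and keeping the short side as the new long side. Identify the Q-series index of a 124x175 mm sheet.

Q0: 351 × 496 mm
Q1: 248 × 351 mm
Q2: 175 × 248 mm
Q3: 124 × 175 mm
Q4: 87 × 124 mm
→ matches Q3.

Q3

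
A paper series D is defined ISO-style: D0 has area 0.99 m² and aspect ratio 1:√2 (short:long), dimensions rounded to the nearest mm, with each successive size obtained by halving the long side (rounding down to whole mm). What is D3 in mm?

295 × 418 mm

Let D0's short side be w mm. w · w√2 = 0.99 m² = 990,000 mm², so w ≈ 836.7 mm and w√2 ≈ 1183.2 mm → D0 = 837 × 1183 mm.
D1: ⌊1183/2⌋ × 837 = 591 × 837 mm
D2: ⌊837/2⌋ × 591 = 418 × 591 mm
D3: ⌊591/2⌋ × 418 = 295 × 418 mm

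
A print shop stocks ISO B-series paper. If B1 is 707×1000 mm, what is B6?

125 × 176 mm

B2: ⌊1000/2⌋ × 707 = 500 × 707 mm
B3: ⌊707/2⌋ × 500 = 353 × 500 mm
B4: ⌊500/2⌋ × 353 = 250 × 353 mm
B5: ⌊353/2⌋ × 250 = 176 × 250 mm
B6: ⌊250/2⌋ × 176 = 125 × 176 mm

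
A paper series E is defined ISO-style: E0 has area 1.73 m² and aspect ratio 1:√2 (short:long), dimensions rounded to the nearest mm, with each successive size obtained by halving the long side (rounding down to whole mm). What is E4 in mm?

Let E0's short side be w mm. w · w√2 = 1.73 m² = 1,730,000 mm², so w ≈ 1106.0 mm and w√2 ≈ 1564.2 mm → E0 = 1106 × 1564 mm.
E1: ⌊1564/2⌋ × 1106 = 782 × 1106 mm
E2: ⌊1106/2⌋ × 782 = 553 × 782 mm
E3: ⌊782/2⌋ × 553 = 391 × 553 mm
E4: ⌊553/2⌋ × 391 = 276 × 391 mm

276 × 391 mm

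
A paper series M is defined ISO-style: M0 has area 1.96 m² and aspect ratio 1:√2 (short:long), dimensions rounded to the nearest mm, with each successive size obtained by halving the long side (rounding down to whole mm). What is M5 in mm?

208 × 294 mm

Let M0's short side be w mm. w · w√2 = 1.96 m² = 1,960,000 mm², so w ≈ 1177.3 mm and w√2 ≈ 1664.9 mm → M0 = 1177 × 1665 mm.
M1: ⌊1665/2⌋ × 1177 = 832 × 1177 mm
M2: ⌊1177/2⌋ × 832 = 588 × 832 mm
M3: ⌊832/2⌋ × 588 = 416 × 588 mm
M4: ⌊588/2⌋ × 416 = 294 × 416 mm
M5: ⌊416/2⌋ × 294 = 208 × 294 mm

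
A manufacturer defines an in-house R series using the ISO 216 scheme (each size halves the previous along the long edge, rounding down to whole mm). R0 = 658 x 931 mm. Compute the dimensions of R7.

R1 = 465 × 658 mm (from R0 by 1 halving).
R2: ⌊658/2⌋ × 465 = 329 × 465 mm
R3: ⌊465/2⌋ × 329 = 232 × 329 mm
R4: ⌊329/2⌋ × 232 = 164 × 232 mm
R5: ⌊232/2⌋ × 164 = 116 × 164 mm
R6: ⌊164/2⌋ × 116 = 82 × 116 mm
R7: ⌊116/2⌋ × 82 = 58 × 82 mm

58 × 82 mm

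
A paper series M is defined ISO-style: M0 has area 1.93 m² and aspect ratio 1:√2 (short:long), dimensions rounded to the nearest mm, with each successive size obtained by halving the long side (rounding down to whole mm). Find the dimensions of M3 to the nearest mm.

Let M0's short side be w mm. w · w√2 = 1.93 m² = 1,930,000 mm², so w ≈ 1168.2 mm and w√2 ≈ 1652.1 mm → M0 = 1168 × 1652 mm.
M1: ⌊1652/2⌋ × 1168 = 826 × 1168 mm
M2: ⌊1168/2⌋ × 826 = 584 × 826 mm
M3: ⌊826/2⌋ × 584 = 413 × 584 mm

413 × 584 mm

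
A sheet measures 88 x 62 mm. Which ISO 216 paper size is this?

B8 (62 × 88 mm)

Aspect ratio 88/62 ≈ 1.419 — close to the ISO √2 ≈ 1.414.
In the B-series (B0 = 1000 × 1414 mm): B8 = 62 × 88 mm.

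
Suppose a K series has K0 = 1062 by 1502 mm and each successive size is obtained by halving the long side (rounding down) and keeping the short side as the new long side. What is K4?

K1 = 751 × 1062 mm (from K0 by 1 halving).
K2: ⌊1062/2⌋ × 751 = 531 × 751 mm
K3: ⌊751/2⌋ × 531 = 375 × 531 mm
K4: ⌊531/2⌋ × 375 = 265 × 375 mm

265 × 375 mm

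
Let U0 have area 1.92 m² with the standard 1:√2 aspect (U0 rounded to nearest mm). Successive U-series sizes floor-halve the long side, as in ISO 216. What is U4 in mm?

291 × 412 mm

Let U0's short side be w mm. w · w√2 = 1.92 m² = 1,920,000 mm², so w ≈ 1165.2 mm and w√2 ≈ 1647.8 mm → U0 = 1165 × 1648 mm.
U1: ⌊1648/2⌋ × 1165 = 824 × 1165 mm
U2: ⌊1165/2⌋ × 824 = 582 × 824 mm
U3: ⌊824/2⌋ × 582 = 412 × 582 mm
U4: ⌊582/2⌋ × 412 = 291 × 412 mm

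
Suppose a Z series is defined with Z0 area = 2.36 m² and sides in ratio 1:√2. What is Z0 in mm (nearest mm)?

Let the short side be w mm. Then w · w√2 = 2.36 m² = 2,360,000 mm².
w² = 2,360,000/√2, so w ≈ 1291.8 mm; long side = w√2 ≈ 1826.9 mm.

1292 × 1827 mm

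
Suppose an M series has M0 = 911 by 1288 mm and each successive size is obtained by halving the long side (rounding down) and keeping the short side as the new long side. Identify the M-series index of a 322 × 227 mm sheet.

M0: 911 × 1288 mm
M1: 644 × 911 mm
M2: 455 × 644 mm
M3: 322 × 455 mm
M4: 227 × 322 mm
M5: 161 × 227 mm
→ matches M4.

M4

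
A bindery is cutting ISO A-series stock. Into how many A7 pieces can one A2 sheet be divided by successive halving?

32

Each ISO step halves the sheet: 1 × A2 → 2 × A3 → 4 × A4 → 8 × A5 → …
From A2 to A7 is 5 halving steps: 2^5 = 32.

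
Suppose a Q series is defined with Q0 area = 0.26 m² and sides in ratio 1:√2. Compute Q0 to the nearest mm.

Let the short side be w mm. Then w · w√2 = 0.26 m² = 260,000 mm².
w² = 260,000/√2, so w ≈ 428.8 mm; long side = w√2 ≈ 606.4 mm.

429 × 606 mm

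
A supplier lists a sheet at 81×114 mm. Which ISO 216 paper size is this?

Aspect ratio 114/81 ≈ 1.407 — close to the ISO √2 ≈ 1.414.
In the C-series (envelope sizes, between A and B): C7 = 81 × 114 mm.

C7 (81 × 114 mm)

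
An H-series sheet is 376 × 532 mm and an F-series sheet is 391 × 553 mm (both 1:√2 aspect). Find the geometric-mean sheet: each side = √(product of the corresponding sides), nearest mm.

383 × 542 mm

Short side: √(376 · 391) = √147016 ≈ 383.4 → 383 mm
Long side: √(532 · 553) = √294196 ≈ 542.4 → 542 mm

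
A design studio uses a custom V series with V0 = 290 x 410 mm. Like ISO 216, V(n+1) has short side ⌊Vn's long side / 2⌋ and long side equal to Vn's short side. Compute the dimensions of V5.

V1: ⌊410/2⌋ × 290 = 205 × 290 mm
V2: ⌊290/2⌋ × 205 = 145 × 205 mm
V3: ⌊205/2⌋ × 145 = 102 × 145 mm
V4: ⌊145/2⌋ × 102 = 72 × 102 mm
V5: ⌊102/2⌋ × 72 = 51 × 72 mm

51 × 72 mm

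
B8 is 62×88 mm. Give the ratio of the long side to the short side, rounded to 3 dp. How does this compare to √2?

88 / 62 = 1.419
ISO 216 targets √2 ≈ 1.414; the +0.005 deviation is from mm rounding.

1.419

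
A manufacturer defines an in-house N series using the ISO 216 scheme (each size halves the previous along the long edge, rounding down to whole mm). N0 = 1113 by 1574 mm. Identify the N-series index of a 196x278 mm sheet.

N0: 1113 × 1574 mm
N1: 787 × 1113 mm
N2: 556 × 787 mm
N3: 393 × 556 mm
N4: 278 × 393 mm
N5: 196 × 278 mm
N6: 139 × 196 mm
→ matches N5.

N5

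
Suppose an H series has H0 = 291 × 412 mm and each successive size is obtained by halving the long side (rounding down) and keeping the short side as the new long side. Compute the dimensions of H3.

H1: ⌊412/2⌋ × 291 = 206 × 291 mm
H2: ⌊291/2⌋ × 206 = 145 × 206 mm
H3: ⌊206/2⌋ × 145 = 103 × 145 mm

103 × 145 mm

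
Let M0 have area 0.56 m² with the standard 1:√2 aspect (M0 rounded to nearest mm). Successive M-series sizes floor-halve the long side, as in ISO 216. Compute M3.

Let M0's short side be w mm. w · w√2 = 0.56 m² = 560,000 mm², so w ≈ 629.3 mm and w√2 ≈ 889.9 mm → M0 = 629 × 890 mm.
M1: ⌊890/2⌋ × 629 = 445 × 629 mm
M2: ⌊629/2⌋ × 445 = 314 × 445 mm
M3: ⌊445/2⌋ × 314 = 222 × 314 mm

222 × 314 mm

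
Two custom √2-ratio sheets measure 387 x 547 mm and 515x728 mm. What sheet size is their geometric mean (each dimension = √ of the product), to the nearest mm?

446 × 631 mm

Short side: √(387 · 515) = √199305 ≈ 446.4 → 446 mm
Long side: √(547 · 728) = √398216 ≈ 631.0 → 631 mm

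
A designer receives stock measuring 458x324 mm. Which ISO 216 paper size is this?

C3 (324 × 458 mm)

Aspect ratio 458/324 ≈ 1.414 — close to the ISO √2 ≈ 1.414.
In the C-series (envelope sizes, between A and B): C3 = 324 × 458 mm.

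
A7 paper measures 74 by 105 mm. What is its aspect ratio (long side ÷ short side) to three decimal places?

105 / 74 = 1.419
ISO 216 targets √2 ≈ 1.414; the +0.005 deviation is from mm rounding.

1.419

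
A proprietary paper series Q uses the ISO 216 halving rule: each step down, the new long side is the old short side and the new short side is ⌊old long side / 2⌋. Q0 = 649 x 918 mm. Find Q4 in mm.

162 × 229 mm

Q1: ⌊918/2⌋ × 649 = 459 × 649 mm
Q2: ⌊649/2⌋ × 459 = 324 × 459 mm
Q3: ⌊459/2⌋ × 324 = 229 × 324 mm
Q4: ⌊324/2⌋ × 229 = 162 × 229 mm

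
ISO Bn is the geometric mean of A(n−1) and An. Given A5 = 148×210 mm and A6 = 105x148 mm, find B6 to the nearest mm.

Short side: √(148 · 105) = √15540 ≈ 124.7 → 125 mm
Long side: √(210 · 148) = √31080 ≈ 176.3 → 176 mm

125 × 176 mm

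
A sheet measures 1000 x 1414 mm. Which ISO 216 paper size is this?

Aspect ratio 1414/1000 ≈ 1.414 — close to the ISO √2 ≈ 1.414.
In the B-series (B0 = 1000 × 1414 mm): B0 = 1000 × 1414 mm.

B0 (1000 × 1414 mm)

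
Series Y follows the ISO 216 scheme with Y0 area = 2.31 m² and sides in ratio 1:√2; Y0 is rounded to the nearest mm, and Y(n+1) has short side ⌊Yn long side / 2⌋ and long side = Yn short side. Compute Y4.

319 × 451 mm

Let Y0's short side be w mm. w · w√2 = 2.31 m² = 2,310,000 mm², so w ≈ 1278.1 mm and w√2 ≈ 1807.4 mm → Y0 = 1278 × 1807 mm.
Y1: ⌊1807/2⌋ × 1278 = 903 × 1278 mm
Y2: ⌊1278/2⌋ × 903 = 639 × 903 mm
Y3: ⌊903/2⌋ × 639 = 451 × 639 mm
Y4: ⌊639/2⌋ × 451 = 319 × 451 mm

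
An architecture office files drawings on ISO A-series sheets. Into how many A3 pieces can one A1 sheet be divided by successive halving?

4

Each ISO step halves the sheet: 1 × A1 → 2 × A2 → 4 × A3
From A1 to A3 is 2 halving steps: 2^2 = 4.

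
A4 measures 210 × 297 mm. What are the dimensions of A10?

A5: ⌊297/2⌋ × 210 = 148 × 210 mm
A6: ⌊210/2⌋ × 148 = 105 × 148 mm
A7: ⌊148/2⌋ × 105 = 74 × 105 mm
A8: ⌊105/2⌋ × 74 = 52 × 74 mm
A9: ⌊74/2⌋ × 52 = 37 × 52 mm
A10: ⌊52/2⌋ × 37 = 26 × 37 mm

26 × 37 mm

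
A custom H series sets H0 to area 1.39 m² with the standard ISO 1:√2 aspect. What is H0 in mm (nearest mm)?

991 × 1402 mm

Let the short side be w mm. Then w · w√2 = 1.39 m² = 1,390,000 mm².
w² = 1,390,000/√2, so w ≈ 991.4 mm; long side = w√2 ≈ 1402.1 mm.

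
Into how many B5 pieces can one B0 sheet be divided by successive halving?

32

B0 = 1000 × 1414 mm; B5 = 176 × 250 mm.
Each halving step doubles the count; 5 steps from B0 to B5.
2^5 = 32.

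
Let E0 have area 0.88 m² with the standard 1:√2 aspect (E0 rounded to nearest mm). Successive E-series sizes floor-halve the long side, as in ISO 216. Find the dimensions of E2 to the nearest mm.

Let E0's short side be w mm. w · w√2 = 0.88 m² = 880,000 mm², so w ≈ 788.8 mm and w√2 ≈ 1115.6 mm → E0 = 789 × 1116 mm.
E1: ⌊1116/2⌋ × 789 = 558 × 789 mm
E2: ⌊789/2⌋ × 558 = 394 × 558 mm

394 × 558 mm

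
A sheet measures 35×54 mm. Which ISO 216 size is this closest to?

A9 (37 × 52 mm)

Aspect ratio 54/35 ≈ 1.543 (ISO target is √2 ≈ 1.414).
In the A-series (A0 area = 1 m²): A9 = 37 × 52 mm.
Off by 4 mm total — nearest standard size.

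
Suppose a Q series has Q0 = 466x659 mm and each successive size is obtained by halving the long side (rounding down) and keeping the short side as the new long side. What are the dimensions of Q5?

82 × 116 mm

Q1: ⌊659/2⌋ × 466 = 329 × 466 mm
Q2: ⌊466/2⌋ × 329 = 233 × 329 mm
Q3: ⌊329/2⌋ × 233 = 164 × 233 mm
Q4: ⌊233/2⌋ × 164 = 116 × 164 mm
Q5: ⌊164/2⌋ × 116 = 82 × 116 mm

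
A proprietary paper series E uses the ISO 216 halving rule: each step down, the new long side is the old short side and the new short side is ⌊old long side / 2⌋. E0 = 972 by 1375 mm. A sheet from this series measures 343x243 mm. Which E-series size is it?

E0: 972 × 1375 mm
E1: 687 × 972 mm
E2: 486 × 687 mm
E3: 343 × 486 mm
E4: 243 × 343 mm
E5: 171 × 243 mm
→ matches E4.

E4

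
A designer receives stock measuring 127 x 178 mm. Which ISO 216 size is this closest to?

Aspect ratio 178/127 ≈ 1.402 — close to the ISO √2 ≈ 1.414.
In the B-series (B0 = 1000 × 1414 mm): B6 = 125 × 176 mm.
Off by 4 mm total — nearest standard size.

B6 (125 × 176 mm)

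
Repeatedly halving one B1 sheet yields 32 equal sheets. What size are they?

32 = 2^5, so 5 halving steps.
B1 → B2 → … → B6 after 5 steps.

B6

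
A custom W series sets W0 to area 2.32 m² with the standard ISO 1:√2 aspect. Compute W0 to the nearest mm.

1281 × 1811 mm

Let the short side be w mm. Then w · w√2 = 2.32 m² = 2,320,000 mm².
w² = 2,320,000/√2, so w ≈ 1280.8 mm; long side = w√2 ≈ 1811.3 mm.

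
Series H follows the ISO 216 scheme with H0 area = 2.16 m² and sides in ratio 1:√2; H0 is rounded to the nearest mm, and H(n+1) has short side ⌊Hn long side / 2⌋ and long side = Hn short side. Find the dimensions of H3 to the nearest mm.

Let H0's short side be w mm. w · w√2 = 2.16 m² = 2,160,000 mm², so w ≈ 1235.9 mm and w√2 ≈ 1747.8 mm → H0 = 1236 × 1748 mm.
H1: ⌊1748/2⌋ × 1236 = 874 × 1236 mm
H2: ⌊1236/2⌋ × 874 = 618 × 874 mm
H3: ⌊874/2⌋ × 618 = 437 × 618 mm

437 × 618 mm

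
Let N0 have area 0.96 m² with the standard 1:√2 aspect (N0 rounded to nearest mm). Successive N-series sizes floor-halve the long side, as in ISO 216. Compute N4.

206 × 291 mm

Let N0's short side be w mm. w · w√2 = 0.96 m² = 960,000 mm², so w ≈ 823.9 mm and w√2 ≈ 1165.2 mm → N0 = 824 × 1165 mm.
N1: ⌊1165/2⌋ × 824 = 582 × 824 mm
N2: ⌊824/2⌋ × 582 = 412 × 582 mm
N3: ⌊582/2⌋ × 412 = 291 × 412 mm
N4: ⌊412/2⌋ × 291 = 206 × 291 mm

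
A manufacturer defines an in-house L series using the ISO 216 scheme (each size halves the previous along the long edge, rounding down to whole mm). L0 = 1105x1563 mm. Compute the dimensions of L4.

276 × 390 mm

L1 = 781 × 1105 mm (from L0 by 1 halving).
L2: ⌊1105/2⌋ × 781 = 552 × 781 mm
L3: ⌊781/2⌋ × 552 = 390 × 552 mm
L4: ⌊552/2⌋ × 390 = 276 × 390 mm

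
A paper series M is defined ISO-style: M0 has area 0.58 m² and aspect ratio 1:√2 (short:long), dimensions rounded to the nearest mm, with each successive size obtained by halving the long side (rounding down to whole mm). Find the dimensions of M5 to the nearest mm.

113 × 160 mm

Let M0's short side be w mm. w · w√2 = 0.58 m² = 580,000 mm², so w ≈ 640.4 mm and w√2 ≈ 905.7 mm → M0 = 640 × 906 mm.
M1: ⌊906/2⌋ × 640 = 453 × 640 mm
M2: ⌊640/2⌋ × 453 = 320 × 453 mm
M3: ⌊453/2⌋ × 320 = 226 × 320 mm
M4: ⌊320/2⌋ × 226 = 160 × 226 mm
M5: ⌊226/2⌋ × 160 = 113 × 160 mm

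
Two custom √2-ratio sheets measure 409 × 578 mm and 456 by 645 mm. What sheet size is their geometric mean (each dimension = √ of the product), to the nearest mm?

432 × 611 mm

Short side: √(409 · 456) = √186504 ≈ 431.9 → 432 mm
Long side: √(578 · 645) = √372810 ≈ 610.6 → 611 mm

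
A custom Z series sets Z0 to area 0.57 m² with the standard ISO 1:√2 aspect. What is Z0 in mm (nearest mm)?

Let the short side be w mm. Then w · w√2 = 0.57 m² = 570,000 mm².
w² = 570,000/√2, so w ≈ 634.9 mm; long side = w√2 ≈ 897.8 mm.

635 × 898 mm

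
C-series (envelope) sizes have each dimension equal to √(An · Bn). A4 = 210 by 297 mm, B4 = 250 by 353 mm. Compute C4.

229 × 324 mm

Short side: √(210 · 250) = √52500 ≈ 229.1 → 229 mm
Long side: √(297 · 353) = √104841 ≈ 323.8 → 324 mm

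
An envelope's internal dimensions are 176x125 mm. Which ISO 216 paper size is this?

B6 (125 × 176 mm)

Aspect ratio 176/125 ≈ 1.408 — close to the ISO √2 ≈ 1.414.
In the B-series (B0 = 1000 × 1414 mm): B6 = 125 × 176 mm.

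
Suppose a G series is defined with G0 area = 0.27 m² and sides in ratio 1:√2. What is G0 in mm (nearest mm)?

Let the short side be w mm. Then w · w√2 = 0.27 m² = 270,000 mm².
w² = 270,000/√2, so w ≈ 436.9 mm; long side = w√2 ≈ 617.9 mm.

437 × 618 mm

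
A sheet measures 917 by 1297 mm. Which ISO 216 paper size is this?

C0 (917 × 1297 mm)

Aspect ratio 1297/917 ≈ 1.414 — close to the ISO √2 ≈ 1.414.
In the C-series (envelope sizes, between A and B): C0 = 917 × 1297 mm.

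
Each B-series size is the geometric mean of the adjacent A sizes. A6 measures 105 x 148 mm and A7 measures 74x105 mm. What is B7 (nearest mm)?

Short side: √(105 · 74) = √7770 ≈ 88.1 → 88 mm
Long side: √(148 · 105) = √15540 ≈ 124.7 → 125 mm

88 × 125 mm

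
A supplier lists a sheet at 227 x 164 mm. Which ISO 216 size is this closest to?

Aspect ratio 227/164 ≈ 1.384 (ISO target is √2 ≈ 1.414).
In the C-series (envelope sizes, between A and B): C5 = 162 × 229 mm.
Off by 4 mm total — nearest standard size.

C5 (162 × 229 mm)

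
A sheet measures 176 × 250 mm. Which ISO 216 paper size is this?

Aspect ratio 250/176 ≈ 1.420 — close to the ISO √2 ≈ 1.414.
In the B-series (B0 = 1000 × 1414 mm): B5 = 176 × 250 mm.

B5 (176 × 250 mm)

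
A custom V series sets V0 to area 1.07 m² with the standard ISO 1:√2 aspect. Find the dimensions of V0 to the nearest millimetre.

Let the short side be w mm. Then w · w√2 = 1.07 m² = 1,070,000 mm².
w² = 1,070,000/√2, so w ≈ 869.8 mm; long side = w√2 ≈ 1230.1 mm.

870 × 1230 mm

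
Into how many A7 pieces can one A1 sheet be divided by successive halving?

A1 = 594 × 841 mm; A7 = 74 × 105 mm.
Each halving step doubles the count; 6 steps from A1 to A7.
2^6 = 64.

64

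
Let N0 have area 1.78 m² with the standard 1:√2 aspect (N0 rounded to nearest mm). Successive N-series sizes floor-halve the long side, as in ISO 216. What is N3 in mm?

396 × 561 mm

Let N0's short side be w mm. w · w√2 = 1.78 m² = 1,780,000 mm², so w ≈ 1121.9 mm and w√2 ≈ 1586.6 mm → N0 = 1122 × 1587 mm.
N1: ⌊1587/2⌋ × 1122 = 793 × 1122 mm
N2: ⌊1122/2⌋ × 793 = 561 × 793 mm
N3: ⌊793/2⌋ × 561 = 396 × 561 mm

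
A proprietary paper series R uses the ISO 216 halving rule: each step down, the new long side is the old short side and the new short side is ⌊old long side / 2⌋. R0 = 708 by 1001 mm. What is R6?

88 × 125 mm

R1 = 500 × 708 mm (from R0 by 1 halving).
R2: ⌊708/2⌋ × 500 = 354 × 500 mm
R3: ⌊500/2⌋ × 354 = 250 × 354 mm
R4: ⌊354/2⌋ × 250 = 177 × 250 mm
R5: ⌊250/2⌋ × 177 = 125 × 177 mm
R6: ⌊177/2⌋ × 125 = 88 × 125 mm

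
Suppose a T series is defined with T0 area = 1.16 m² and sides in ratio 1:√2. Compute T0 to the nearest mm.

906 × 1281 mm

Let the short side be w mm. Then w · w√2 = 1.16 m² = 1,160,000 mm².
w² = 1,160,000/√2, so w ≈ 905.7 mm; long side = w√2 ≈ 1280.8 mm.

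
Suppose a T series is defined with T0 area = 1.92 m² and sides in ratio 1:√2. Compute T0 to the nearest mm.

Let the short side be w mm. Then w · w√2 = 1.92 m² = 1,920,000 mm².
w² = 1,920,000/√2, so w ≈ 1165.2 mm; long side = w√2 ≈ 1647.8 mm.

1165 × 1648 mm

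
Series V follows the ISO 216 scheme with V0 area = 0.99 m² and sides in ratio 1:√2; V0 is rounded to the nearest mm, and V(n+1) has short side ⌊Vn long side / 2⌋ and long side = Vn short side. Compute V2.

Let V0's short side be w mm. w · w√2 = 0.99 m² = 990,000 mm², so w ≈ 836.7 mm and w√2 ≈ 1183.2 mm → V0 = 837 × 1183 mm.
V1: ⌊1183/2⌋ × 837 = 591 × 837 mm
V2: ⌊837/2⌋ × 591 = 418 × 591 mm

418 × 591 mm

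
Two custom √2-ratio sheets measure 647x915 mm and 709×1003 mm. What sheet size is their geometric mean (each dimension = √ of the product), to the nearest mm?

677 × 958 mm

Short side: √(647 · 709) = √458723 ≈ 677.3 → 677 mm
Long side: √(915 · 1003) = √917745 ≈ 958.0 → 958 mm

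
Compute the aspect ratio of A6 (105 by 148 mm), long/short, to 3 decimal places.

148 / 105 = 1.410
ISO 216 targets √2 ≈ 1.414; the -0.005 deviation is from mm rounding.

1.410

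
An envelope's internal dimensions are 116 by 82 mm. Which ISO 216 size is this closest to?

Aspect ratio 116/82 ≈ 1.415 — close to the ISO √2 ≈ 1.414.
In the C-series (envelope sizes, between A and B): C7 = 81 × 114 mm.
Off by 3 mm total — nearest standard size.

C7 (81 × 114 mm)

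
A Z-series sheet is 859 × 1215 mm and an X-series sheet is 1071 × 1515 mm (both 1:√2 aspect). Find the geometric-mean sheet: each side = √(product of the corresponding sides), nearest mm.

959 × 1357 mm

Short side: √(859 · 1071) = √919989 ≈ 959.2 → 959 mm
Long side: √(1215 · 1515) = √1840725 ≈ 1356.7 → 1357 mm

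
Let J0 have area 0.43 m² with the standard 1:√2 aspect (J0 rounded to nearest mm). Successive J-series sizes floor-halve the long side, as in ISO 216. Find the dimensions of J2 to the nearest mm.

Let J0's short side be w mm. w · w√2 = 0.43 m² = 430,000 mm², so w ≈ 551.4 mm and w√2 ≈ 779.8 mm → J0 = 551 × 780 mm.
J1: ⌊780/2⌋ × 551 = 390 × 551 mm
J2: ⌊551/2⌋ × 390 = 275 × 390 mm

275 × 390 mm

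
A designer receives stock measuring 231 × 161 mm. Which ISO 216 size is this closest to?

Aspect ratio 231/161 ≈ 1.435 (ISO target is √2 ≈ 1.414).
In the C-series (envelope sizes, between A and B): C5 = 162 × 229 mm.
Off by 3 mm total — nearest standard size.

C5 (162 × 229 mm)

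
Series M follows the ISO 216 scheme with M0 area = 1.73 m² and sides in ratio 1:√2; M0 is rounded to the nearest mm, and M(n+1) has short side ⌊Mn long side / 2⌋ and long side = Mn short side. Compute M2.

553 × 782 mm

Let M0's short side be w mm. w · w√2 = 1.73 m² = 1,730,000 mm², so w ≈ 1106.0 mm and w√2 ≈ 1564.2 mm → M0 = 1106 × 1564 mm.
M1: ⌊1564/2⌋ × 1106 = 782 × 1106 mm
M2: ⌊1106/2⌋ × 782 = 553 × 782 mm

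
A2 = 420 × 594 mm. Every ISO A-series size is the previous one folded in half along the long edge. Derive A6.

A3: ⌊594/2⌋ × 420 = 297 × 420 mm
A4: ⌊420/2⌋ × 297 = 210 × 297 mm
A5: ⌊297/2⌋ × 210 = 148 × 210 mm
A6: ⌊210/2⌋ × 148 = 105 × 148 mm

105 × 148 mm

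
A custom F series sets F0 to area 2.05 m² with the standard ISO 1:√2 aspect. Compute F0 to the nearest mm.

1204 × 1703 mm

Let the short side be w mm. Then w · w√2 = 2.05 m² = 2,050,000 mm².
w² = 2,050,000/√2, so w ≈ 1204.0 mm; long side = w√2 ≈ 1702.7 mm.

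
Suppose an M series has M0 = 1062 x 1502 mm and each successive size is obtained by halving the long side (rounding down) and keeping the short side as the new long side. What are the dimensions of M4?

M1: ⌊1502/2⌋ × 1062 = 751 × 1062 mm
M2: ⌊1062/2⌋ × 751 = 531 × 751 mm
M3: ⌊751/2⌋ × 531 = 375 × 531 mm
M4: ⌊531/2⌋ × 375 = 265 × 375 mm

265 × 375 mm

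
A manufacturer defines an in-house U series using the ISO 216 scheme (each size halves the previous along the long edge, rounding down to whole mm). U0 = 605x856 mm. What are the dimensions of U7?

U1 = 428 × 605 mm (from U0 by 1 halving).
U2: ⌊605/2⌋ × 428 = 302 × 428 mm
U3: ⌊428/2⌋ × 302 = 214 × 302 mm
U4: ⌊302/2⌋ × 214 = 151 × 214 mm
U5: ⌊214/2⌋ × 151 = 107 × 151 mm
U6: ⌊151/2⌋ × 107 = 75 × 107 mm
U7: ⌊107/2⌋ × 75 = 53 × 75 mm

53 × 75 mm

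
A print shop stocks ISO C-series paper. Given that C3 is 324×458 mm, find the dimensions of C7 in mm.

C4: ⌊458/2⌋ × 324 = 229 × 324 mm
C5: ⌊324/2⌋ × 229 = 162 × 229 mm
C6: ⌊229/2⌋ × 162 = 114 × 162 mm
C7: ⌊162/2⌋ × 114 = 81 × 114 mm

81 × 114 mm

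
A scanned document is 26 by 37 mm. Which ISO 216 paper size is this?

A10 (26 × 37 mm)

Aspect ratio 37/26 ≈ 1.423 — close to the ISO √2 ≈ 1.414.
In the A-series (A0 area = 1 m²): A10 = 26 × 37 mm.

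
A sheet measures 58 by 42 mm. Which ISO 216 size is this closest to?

C9 (40 × 57 mm)

Aspect ratio 58/42 ≈ 1.381 (ISO target is √2 ≈ 1.414).
In the C-series (envelope sizes, between A and B): C9 = 40 × 57 mm.
Off by 3 mm total — nearest standard size.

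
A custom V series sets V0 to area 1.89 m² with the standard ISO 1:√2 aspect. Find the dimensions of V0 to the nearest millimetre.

Let the short side be w mm. Then w · w√2 = 1.89 m² = 1,890,000 mm².
w² = 1,890,000/√2, so w ≈ 1156.0 mm; long side = w√2 ≈ 1634.9 mm.

1156 × 1635 mm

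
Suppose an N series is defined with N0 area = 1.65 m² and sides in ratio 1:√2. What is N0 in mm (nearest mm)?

Let the short side be w mm. Then w · w√2 = 1.65 m² = 1,650,000 mm².
w² = 1,650,000/√2, so w ≈ 1080.2 mm; long side = w√2 ≈ 1527.6 mm.

1080 × 1528 mm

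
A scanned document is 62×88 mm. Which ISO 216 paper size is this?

Aspect ratio 88/62 ≈ 1.419 — close to the ISO √2 ≈ 1.414.
In the B-series (B0 = 1000 × 1414 mm): B8 = 62 × 88 mm.

B8 (62 × 88 mm)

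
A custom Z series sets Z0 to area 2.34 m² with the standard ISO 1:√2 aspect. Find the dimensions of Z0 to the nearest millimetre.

1286 × 1819 mm

Let the short side be w mm. Then w · w√2 = 2.34 m² = 2,340,000 mm².
w² = 2,340,000/√2, so w ≈ 1286.3 mm; long side = w√2 ≈ 1819.1 mm.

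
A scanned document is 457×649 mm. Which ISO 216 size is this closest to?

C2 (458 × 648 mm)

Aspect ratio 649/457 ≈ 1.420 — close to the ISO √2 ≈ 1.414.
In the C-series (envelope sizes, between A and B): C2 = 458 × 648 mm.
Off by 2 mm total — nearest standard size.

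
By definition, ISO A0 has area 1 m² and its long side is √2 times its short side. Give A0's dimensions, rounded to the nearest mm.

Let the short side be w mm. Then the long side is w√2 and w · w√2 = 10⁶ mm².
w² = 10⁶/√2, so w = 1000 / 2^(1/4) ≈ 840.9 mm; long side = 1000 · 2^(1/4) ≈ 1189.2 mm.

841 × 1189 mm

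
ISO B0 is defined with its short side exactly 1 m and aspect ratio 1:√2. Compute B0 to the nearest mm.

Short side = 1000 mm; long side = 1000√2 ≈ 1414.2 mm.

1000 × 1414 mm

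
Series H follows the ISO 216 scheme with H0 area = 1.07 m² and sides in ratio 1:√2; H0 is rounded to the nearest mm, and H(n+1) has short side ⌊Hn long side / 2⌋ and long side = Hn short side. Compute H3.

307 × 435 mm

Let H0's short side be w mm. w · w√2 = 1.07 m² = 1,070,000 mm², so w ≈ 869.8 mm and w√2 ≈ 1230.1 mm → H0 = 870 × 1230 mm.
H1: ⌊1230/2⌋ × 870 = 615 × 870 mm
H2: ⌊870/2⌋ × 615 = 435 × 615 mm
H3: ⌊615/2⌋ × 435 = 307 × 435 mm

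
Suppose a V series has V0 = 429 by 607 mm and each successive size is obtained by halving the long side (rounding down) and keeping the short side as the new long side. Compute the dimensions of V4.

V1 = 303 × 429 mm (from V0 by 1 halving).
V2: ⌊429/2⌋ × 303 = 214 × 303 mm
V3: ⌊303/2⌋ × 214 = 151 × 214 mm
V4: ⌊214/2⌋ × 151 = 107 × 151 mm

107 × 151 mm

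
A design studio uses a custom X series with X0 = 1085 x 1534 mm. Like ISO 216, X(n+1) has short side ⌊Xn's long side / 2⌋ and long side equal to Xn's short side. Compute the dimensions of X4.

271 × 383 mm

X1: ⌊1534/2⌋ × 1085 = 767 × 1085 mm
X2: ⌊1085/2⌋ × 767 = 542 × 767 mm
X3: ⌊767/2⌋ × 542 = 383 × 542 mm
X4: ⌊542/2⌋ × 383 = 271 × 383 mm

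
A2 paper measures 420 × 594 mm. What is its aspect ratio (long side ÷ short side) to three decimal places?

594 / 420 = 1.414
Matches √2 ≈ 1.414 — the ISO 216 defining ratio.

1.414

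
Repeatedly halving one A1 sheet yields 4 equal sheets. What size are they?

A3

4 = 2^2, so 2 halving steps.
A1 → A2 → … → A3 after 2 steps.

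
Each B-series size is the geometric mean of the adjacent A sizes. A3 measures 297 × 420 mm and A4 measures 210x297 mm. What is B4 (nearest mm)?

Short side: √(297 · 210) = √62370 ≈ 249.7 → 250 mm
Long side: √(420 · 297) = √124740 ≈ 353.2 → 353 mm

250 × 353 mm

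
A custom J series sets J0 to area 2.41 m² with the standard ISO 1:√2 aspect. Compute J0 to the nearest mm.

Let the short side be w mm. Then w · w√2 = 2.41 m² = 2,410,000 mm².
w² = 2,410,000/√2, so w ≈ 1305.4 mm; long side = w√2 ≈ 1846.1 mm.

1305 × 1846 mm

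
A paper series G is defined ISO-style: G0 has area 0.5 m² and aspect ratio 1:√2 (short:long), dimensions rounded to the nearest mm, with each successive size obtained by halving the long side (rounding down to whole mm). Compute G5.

105 × 148 mm

Let G0's short side be w mm. w · w√2 = 0.5 m² = 500,000 mm², so w ≈ 594.6 mm and w√2 ≈ 840.9 mm → G0 = 595 × 841 mm.
G1: ⌊841/2⌋ × 595 = 420 × 595 mm
G2: ⌊595/2⌋ × 420 = 297 × 420 mm
G3: ⌊420/2⌋ × 297 = 210 × 297 mm
G4: ⌊297/2⌋ × 210 = 148 × 210 mm
G5: ⌊210/2⌋ × 148 = 105 × 148 mm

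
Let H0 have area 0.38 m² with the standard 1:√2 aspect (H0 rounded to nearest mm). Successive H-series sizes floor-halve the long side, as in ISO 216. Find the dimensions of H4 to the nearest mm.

Let H0's short side be w mm. w · w√2 = 0.38 m² = 380,000 mm², so w ≈ 518.4 mm and w√2 ≈ 733.1 mm → H0 = 518 × 733 mm.
H1: ⌊733/2⌋ × 518 = 366 × 518 mm
H2: ⌊518/2⌋ × 366 = 259 × 366 mm
H3: ⌊366/2⌋ × 259 = 183 × 259 mm
H4: ⌊259/2⌋ × 183 = 129 × 183 mm

129 × 183 mm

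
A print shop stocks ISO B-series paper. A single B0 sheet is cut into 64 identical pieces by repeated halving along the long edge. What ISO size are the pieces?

B6

64 = 2^6, so 6 halving steps.
B0 → B1 → … → B6 after 6 steps.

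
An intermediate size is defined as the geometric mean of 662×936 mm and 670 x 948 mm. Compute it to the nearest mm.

666 × 942 mm

Short side: √(662 · 670) = √443540 ≈ 666.0 → 666 mm
Long side: √(936 · 948) = √887328 ≈ 942.0 → 942 mm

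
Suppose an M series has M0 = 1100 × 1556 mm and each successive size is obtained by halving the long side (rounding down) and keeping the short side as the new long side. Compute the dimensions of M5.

194 × 275 mm

M1: ⌊1556/2⌋ × 1100 = 778 × 1100 mm
M2: ⌊1100/2⌋ × 778 = 550 × 778 mm
M3: ⌊778/2⌋ × 550 = 389 × 550 mm
M4: ⌊550/2⌋ × 389 = 275 × 389 mm
M5: ⌊389/2⌋ × 275 = 194 × 275 mm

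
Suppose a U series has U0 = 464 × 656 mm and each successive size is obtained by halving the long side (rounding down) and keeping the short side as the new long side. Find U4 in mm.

116 × 164 mm

U1: ⌊656/2⌋ × 464 = 328 × 464 mm
U2: ⌊464/2⌋ × 328 = 232 × 328 mm
U3: ⌊328/2⌋ × 232 = 164 × 232 mm
U4: ⌊232/2⌋ × 164 = 116 × 164 mm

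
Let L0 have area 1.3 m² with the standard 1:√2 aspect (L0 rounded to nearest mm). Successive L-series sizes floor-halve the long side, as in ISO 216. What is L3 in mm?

339 × 479 mm

Let L0's short side be w mm. w · w√2 = 1.3 m² = 1,300,000 mm², so w ≈ 958.8 mm and w√2 ≈ 1355.9 mm → L0 = 959 × 1356 mm.
L1: ⌊1356/2⌋ × 959 = 678 × 959 mm
L2: ⌊959/2⌋ × 678 = 479 × 678 mm
L3: ⌊678/2⌋ × 479 = 339 × 479 mm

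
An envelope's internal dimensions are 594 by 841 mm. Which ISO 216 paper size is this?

A1 (594 × 841 mm)

Aspect ratio 841/594 ≈ 1.416 — close to the ISO √2 ≈ 1.414.
In the A-series (A0 area = 1 m²): A1 = 594 × 841 mm.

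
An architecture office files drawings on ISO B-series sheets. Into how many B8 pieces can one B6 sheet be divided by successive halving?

4

Each ISO step halves the sheet: 1 × B6 → 2 × B7 → 4 × B8
From B6 to B8 is 2 halving steps: 2^2 = 4.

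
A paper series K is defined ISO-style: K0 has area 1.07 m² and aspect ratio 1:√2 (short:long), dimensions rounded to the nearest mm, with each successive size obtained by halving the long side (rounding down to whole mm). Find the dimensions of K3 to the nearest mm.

Let K0's short side be w mm. w · w√2 = 1.07 m² = 1,070,000 mm², so w ≈ 869.8 mm and w√2 ≈ 1230.1 mm → K0 = 870 × 1230 mm.
K1: ⌊1230/2⌋ × 870 = 615 × 870 mm
K2: ⌊870/2⌋ × 615 = 435 × 615 mm
K3: ⌊615/2⌋ × 435 = 307 × 435 mm

307 × 435 mm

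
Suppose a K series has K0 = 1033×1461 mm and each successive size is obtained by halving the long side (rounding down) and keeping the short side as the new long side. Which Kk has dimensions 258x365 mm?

K4

K0: 1033 × 1461 mm
K1: 730 × 1033 mm
K2: 516 × 730 mm
K3: 365 × 516 mm
K4: 258 × 365 mm
K5: 182 × 258 mm
→ matches K4.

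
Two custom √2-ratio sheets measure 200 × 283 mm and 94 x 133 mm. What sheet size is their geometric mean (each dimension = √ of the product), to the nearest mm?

Short side: √(200 · 94) = √18800 ≈ 137.1 → 137 mm
Long side: √(283 · 133) = √37639 ≈ 194.0 → 194 mm

137 × 194 mm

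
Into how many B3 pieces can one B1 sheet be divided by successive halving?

4

Each ISO step halves the sheet: 1 × B1 → 2 × B2 → 4 × B3
From B1 to B3 is 2 halving steps: 2^2 = 4.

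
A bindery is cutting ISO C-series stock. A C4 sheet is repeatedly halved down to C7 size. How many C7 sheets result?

Each ISO step halves the sheet: 1 × C4 → 2 × C5 → 4 × C6 → 8 × C7
From C4 to C7 is 3 halving steps: 2^3 = 8.

8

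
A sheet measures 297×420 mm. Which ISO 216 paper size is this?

A3 (297 × 420 mm)

Aspect ratio 420/297 ≈ 1.414 — close to the ISO √2 ≈ 1.414.
In the A-series (A0 area = 1 m²): A3 = 297 × 420 mm.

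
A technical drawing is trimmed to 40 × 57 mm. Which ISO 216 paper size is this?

Aspect ratio 57/40 ≈ 1.425 — close to the ISO √2 ≈ 1.414.
In the C-series (envelope sizes, between A and B): C9 = 40 × 57 mm.

C9 (40 × 57 mm)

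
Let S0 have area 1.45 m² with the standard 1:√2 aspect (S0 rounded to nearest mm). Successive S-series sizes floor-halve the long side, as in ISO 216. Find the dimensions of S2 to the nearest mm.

Let S0's short side be w mm. w · w√2 = 1.45 m² = 1,450,000 mm², so w ≈ 1012.6 mm and w√2 ≈ 1432.0 mm → S0 = 1013 × 1432 mm.
S1: ⌊1432/2⌋ × 1013 = 716 × 1013 mm
S2: ⌊1013/2⌋ × 716 = 506 × 716 mm

506 × 716 mm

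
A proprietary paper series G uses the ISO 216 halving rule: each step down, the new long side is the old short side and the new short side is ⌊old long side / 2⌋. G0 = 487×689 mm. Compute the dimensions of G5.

G1: ⌊689/2⌋ × 487 = 344 × 487 mm
G2: ⌊487/2⌋ × 344 = 243 × 344 mm
G3: ⌊344/2⌋ × 243 = 172 × 243 mm
G4: ⌊243/2⌋ × 172 = 121 × 172 mm
G5: ⌊172/2⌋ × 121 = 86 × 121 mm

86 × 121 mm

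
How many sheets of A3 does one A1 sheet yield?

4

A1 = 594 × 841 mm; A3 = 297 × 420 mm.
Each halving step doubles the count; 2 steps from A1 to A3.
2^2 = 4.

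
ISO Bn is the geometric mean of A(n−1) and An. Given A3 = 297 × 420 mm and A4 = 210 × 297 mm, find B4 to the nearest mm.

250 × 353 mm

Short side: √(297 · 210) = √62370 ≈ 249.7 → 250 mm
Long side: √(420 · 297) = √124740 ≈ 353.2 → 353 mm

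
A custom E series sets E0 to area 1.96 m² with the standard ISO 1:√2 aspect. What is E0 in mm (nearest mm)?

1177 × 1665 mm

Let the short side be w mm. Then w · w√2 = 1.96 m² = 1,960,000 mm².
w² = 1,960,000/√2, so w ≈ 1177.3 mm; long side = w√2 ≈ 1664.9 mm.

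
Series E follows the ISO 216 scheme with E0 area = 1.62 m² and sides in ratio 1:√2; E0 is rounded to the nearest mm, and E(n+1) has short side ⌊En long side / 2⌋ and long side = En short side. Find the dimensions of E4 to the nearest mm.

267 × 378 mm

Let E0's short side be w mm. w · w√2 = 1.62 m² = 1,620,000 mm², so w ≈ 1070.3 mm and w√2 ≈ 1513.6 mm → E0 = 1070 × 1514 mm.
E1: ⌊1514/2⌋ × 1070 = 757 × 1070 mm
E2: ⌊1070/2⌋ × 757 = 535 × 757 mm
E3: ⌊757/2⌋ × 535 = 378 × 535 mm
E4: ⌊535/2⌋ × 378 = 267 × 378 mm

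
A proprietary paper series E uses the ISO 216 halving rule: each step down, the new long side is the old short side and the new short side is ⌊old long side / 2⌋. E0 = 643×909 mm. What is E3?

227 × 321 mm

E1: ⌊909/2⌋ × 643 = 454 × 643 mm
E2: ⌊643/2⌋ × 454 = 321 × 454 mm
E3: ⌊454/2⌋ × 321 = 227 × 321 mm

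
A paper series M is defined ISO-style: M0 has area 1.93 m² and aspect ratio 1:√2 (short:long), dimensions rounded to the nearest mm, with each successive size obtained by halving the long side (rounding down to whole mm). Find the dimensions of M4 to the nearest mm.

Let M0's short side be w mm. w · w√2 = 1.93 m² = 1,930,000 mm², so w ≈ 1168.2 mm and w√2 ≈ 1652.1 mm → M0 = 1168 × 1652 mm.
M1: ⌊1652/2⌋ × 1168 = 826 × 1168 mm
M2: ⌊1168/2⌋ × 826 = 584 × 826 mm
M3: ⌊826/2⌋ × 584 = 413 × 584 mm
M4: ⌊584/2⌋ × 413 = 292 × 413 mm

292 × 413 mm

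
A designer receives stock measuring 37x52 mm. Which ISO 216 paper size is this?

Aspect ratio 52/37 ≈ 1.405 — close to the ISO √2 ≈ 1.414.
In the A-series (A0 area = 1 m²): A9 = 37 × 52 mm.

A9 (37 × 52 mm)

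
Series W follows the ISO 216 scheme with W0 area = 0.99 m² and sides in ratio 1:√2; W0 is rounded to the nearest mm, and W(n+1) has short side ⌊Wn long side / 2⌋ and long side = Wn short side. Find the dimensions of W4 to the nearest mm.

Let W0's short side be w mm. w · w√2 = 0.99 m² = 990,000 mm², so w ≈ 836.7 mm and w√2 ≈ 1183.2 mm → W0 = 837 × 1183 mm.
W1: ⌊1183/2⌋ × 837 = 591 × 837 mm
W2: ⌊837/2⌋ × 591 = 418 × 591 mm
W3: ⌊591/2⌋ × 418 = 295 × 418 mm
W4: ⌊418/2⌋ × 295 = 209 × 295 mm

209 × 295 mm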